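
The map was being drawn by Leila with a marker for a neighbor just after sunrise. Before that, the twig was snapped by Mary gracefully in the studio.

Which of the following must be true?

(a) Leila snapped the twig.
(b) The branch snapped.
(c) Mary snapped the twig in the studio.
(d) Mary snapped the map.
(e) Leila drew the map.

(c)

(a) Not entailed — the passage has Mary snapping the twig, not Leila.
(b) Not entailed — the twig is what snapped, not the branch.
(c) Entailed — the original entails any weakening of itself; this just drops 'gracefully'.
(d) Not entailed — Mary snapped the twig, not the map; the map belongs to the drawing event.
(e) Not entailed — 'was drawing' is progressive on an accomplishment; it does not entail the completed 'drew'.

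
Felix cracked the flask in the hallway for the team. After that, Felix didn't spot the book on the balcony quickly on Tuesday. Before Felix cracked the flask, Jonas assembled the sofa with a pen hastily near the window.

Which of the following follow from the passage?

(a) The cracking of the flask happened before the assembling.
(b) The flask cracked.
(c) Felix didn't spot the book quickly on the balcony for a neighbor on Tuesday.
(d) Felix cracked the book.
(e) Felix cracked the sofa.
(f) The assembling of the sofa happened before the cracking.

(a) Not entailed — the narrative places the assembling before the cracking, not after.
(b) Entailed — 'Felix cracked the flask' is causative; it entails the inchoative 'the flask cracked'.
(c) Entailed — under negation, adding a further restriction is entailed: if no such spotting event occurred, none occurred for a neighbor either.
(d) Not entailed — Felix cracked the flask, not the book; the book belongs to the spotting event.
(e) Not entailed — Felix cracked the flask, not the sofa; the sofa belongs to the assembling event.
(f) Entailed — the narrative places the assembling before the cracking.

(b), (c), (f)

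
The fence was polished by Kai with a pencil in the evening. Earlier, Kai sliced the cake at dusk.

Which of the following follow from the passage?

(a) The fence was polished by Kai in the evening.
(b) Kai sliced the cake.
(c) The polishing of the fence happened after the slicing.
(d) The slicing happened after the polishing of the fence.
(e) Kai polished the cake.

(a) Entailed — dropping 'with a pencil' leaves a sub-description the original still satisfies.
(b) Entailed — this follows by dropping conjuncts from the slicing event's description.
(c) Entailed — the narrative places the slicing before the polishing.
(d) Not entailed — the narrative places the slicing before the polishing, not after.
(e) Not entailed — Kai polished the fence, not the cake; the cake belongs to the slicing event.

(a), (b), (c)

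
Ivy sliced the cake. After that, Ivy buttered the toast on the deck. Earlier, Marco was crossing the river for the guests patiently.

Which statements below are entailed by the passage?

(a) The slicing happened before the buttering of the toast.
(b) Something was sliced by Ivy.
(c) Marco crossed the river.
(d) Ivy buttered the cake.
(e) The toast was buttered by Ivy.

(a), (b), (e)

(a) Entailed — the narrative places the slicing before the buttering.
(b) Entailed — the original entails any weakening of itself; this just generalizes the patient.
(c) Not entailed — 'was crossing' is progressive on an accomplishment; it does not entail the completed 'crossed'.
(d) Not entailed — Ivy buttered the toast, not the cake; the cake belongs to the slicing event.
(e) Entailed — every conjunct here is already in the original buttering event.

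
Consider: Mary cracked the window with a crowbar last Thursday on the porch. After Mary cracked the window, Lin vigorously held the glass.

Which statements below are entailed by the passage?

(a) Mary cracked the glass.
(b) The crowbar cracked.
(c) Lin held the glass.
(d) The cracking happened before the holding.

(a) Not entailed — Mary cracked the window, not the glass; the glass belongs to the holding event.
(b) Not entailed — the window is what cracked, not the crowbar.
(c) Entailed — every conjunct here is already in the original holding event.
(d) Entailed — the narrative places the cracking before the holding.

(c), (d)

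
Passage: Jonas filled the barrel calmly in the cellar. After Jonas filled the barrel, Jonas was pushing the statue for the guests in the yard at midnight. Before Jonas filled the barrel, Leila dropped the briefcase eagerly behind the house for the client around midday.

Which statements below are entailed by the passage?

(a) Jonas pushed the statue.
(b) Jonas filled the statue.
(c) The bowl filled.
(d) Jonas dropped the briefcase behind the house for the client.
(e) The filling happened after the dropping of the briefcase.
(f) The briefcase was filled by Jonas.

(a) Entailed — 'push' is an activity; 'was pushing' entails that some pushing happened, so 'pushed' holds.
(b) Not entailed — Jonas filled the barrel, not the statue; the statue belongs to the pushing event.
(c) Not entailed — the barrel is what filled, not the bowl.
(d) Not entailed — the passage has Leila dropping the briefcase, not Jonas.
(e) Entailed — the narrative places the dropping before the filling.
(f) Not entailed — Jonas filled the barrel, not the briefcase; the briefcase belongs to the dropping event.

(a), (e)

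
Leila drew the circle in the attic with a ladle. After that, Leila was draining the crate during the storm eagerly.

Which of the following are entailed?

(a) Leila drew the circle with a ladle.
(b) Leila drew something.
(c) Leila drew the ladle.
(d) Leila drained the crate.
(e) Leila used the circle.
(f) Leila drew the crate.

(a), (b)

(a) Entailed — every conjunct here is already in the original drawing event.
(b) Entailed — every conjunct here is already in the original drawing event.
(c) Not entailed — the ladle is the instrument, not what was drawn.
(d) Not entailed — 'was draining' is progressive on an accomplishment; it does not entail the completed 'drained'.
(e) Not entailed — the circle is the patient, not an instrument — Leila used a ladle.
(f) Not entailed — Leila drew the circle, not the crate; the crate belongs to the draining event.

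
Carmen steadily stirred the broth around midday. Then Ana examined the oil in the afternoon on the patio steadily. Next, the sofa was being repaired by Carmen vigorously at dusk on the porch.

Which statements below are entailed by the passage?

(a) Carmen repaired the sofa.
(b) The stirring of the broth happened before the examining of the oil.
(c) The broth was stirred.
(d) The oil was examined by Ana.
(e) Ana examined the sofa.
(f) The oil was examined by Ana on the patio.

(b), (c), (d), (f)

(a) Not entailed — 'was repairing' is progressive on an accomplishment; it does not entail the completed 'repaired'.
(b) Entailed — the narrative places the stirring before the examining.
(c) Entailed — dropping 'steadily', 'around midday' and generalizing the agent leaves a sub-description the original still satisfies.
(d) Entailed — the original entails any weakening of itself; this just drops 'steadily', 'in the afternoon', 'on the patio'.
(e) Not entailed — Ana examined the oil, not the sofa; the sofa belongs to the repairing event.
(f) Entailed — every conjunct here is already in the original examining event.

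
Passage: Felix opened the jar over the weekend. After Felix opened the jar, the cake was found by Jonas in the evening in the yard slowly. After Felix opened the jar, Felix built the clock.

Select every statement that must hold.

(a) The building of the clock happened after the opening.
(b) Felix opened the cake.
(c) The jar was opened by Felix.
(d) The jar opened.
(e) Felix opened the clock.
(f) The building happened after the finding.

(a) Entailed — the narrative places the opening before the building.
(b) Not entailed — Felix opened the jar, not the cake; the cake belongs to the finding event.
(c) Entailed — this follows by dropping conjuncts from the opening event's description.
(d) Entailed — 'Felix opened the jar' is causative; it entails the inchoative 'the jar opened'.
(e) Not entailed — Felix opened the jar, not the clock; the clock belongs to the building event.
(f) Not entailed — the narrative doesn't order the finding relative to the building.

(a), (c), (d)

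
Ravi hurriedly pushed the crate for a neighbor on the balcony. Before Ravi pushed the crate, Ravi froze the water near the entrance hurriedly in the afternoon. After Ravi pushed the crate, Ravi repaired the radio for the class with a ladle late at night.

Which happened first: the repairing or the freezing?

the freezing

The connectives place the freezing before the repairing.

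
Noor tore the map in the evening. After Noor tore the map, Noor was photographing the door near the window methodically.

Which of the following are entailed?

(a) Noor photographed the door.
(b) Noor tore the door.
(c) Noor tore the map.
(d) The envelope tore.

(a) Not entailed — 'was photographing' is progressive on an accomplishment; it does not entail the completed 'photographed'.
(b) Not entailed — Noor tore the map, not the door; the door belongs to the photographing event.
(c) Entailed — this follows by dropping conjuncts from the tearing event's description.
(d) Not entailed — the map is what tore, not the envelope.

(c)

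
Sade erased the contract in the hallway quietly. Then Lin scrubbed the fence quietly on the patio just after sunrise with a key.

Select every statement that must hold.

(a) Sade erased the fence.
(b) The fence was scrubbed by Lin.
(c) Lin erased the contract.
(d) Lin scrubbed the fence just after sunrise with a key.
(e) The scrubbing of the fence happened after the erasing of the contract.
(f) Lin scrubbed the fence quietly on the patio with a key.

(b), (d), (e), (f)

(a) Not entailed — Sade erased the contract, not the fence; the fence belongs to the scrubbing event.
(b) Entailed — the original entails any weakening of itself; this just drops 'quietly', 'just after sunrise', 'with a key', 'on the patio'.
(c) Not entailed — the passage has Sade erasing the contract, not Lin.
(d) Entailed — dropping 'quietly', 'on the patio' leaves a sub-description the original still satisfies.
(e) Entailed — the narrative places the erasing before the scrubbing.
(f) Entailed — dropping 'just after sunrise' leaves a sub-description the original still satisfies.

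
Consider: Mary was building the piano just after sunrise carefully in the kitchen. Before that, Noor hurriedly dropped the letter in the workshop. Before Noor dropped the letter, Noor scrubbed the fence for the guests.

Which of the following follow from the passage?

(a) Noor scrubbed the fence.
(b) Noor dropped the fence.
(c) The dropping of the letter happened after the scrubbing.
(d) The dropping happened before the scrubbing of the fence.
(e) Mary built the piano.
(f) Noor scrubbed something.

(a) Entailed — this follows by dropping conjuncts from the scrubbing event's description.
(b) Not entailed — Noor dropped the letter, not the fence; the fence belongs to the scrubbing event.
(c) Entailed — the narrative places the scrubbing before the dropping.
(d) Not entailed — the narrative places the scrubbing before the dropping, not after.
(e) Not entailed — 'was building' is progressive on an accomplishment; it does not entail the completed 'built'.
(f) Entailed — dropping 'for the guests' and generalizing the patient leaves a sub-description the original still satisfies.

(a), (c), (f)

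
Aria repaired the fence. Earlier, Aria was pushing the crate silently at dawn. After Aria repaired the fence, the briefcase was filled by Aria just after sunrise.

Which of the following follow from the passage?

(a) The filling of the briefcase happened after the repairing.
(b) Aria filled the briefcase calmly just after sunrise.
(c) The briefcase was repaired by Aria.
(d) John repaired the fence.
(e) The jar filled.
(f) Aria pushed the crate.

(a), (f)

(a) Entailed — the narrative places the repairing before the filling.
(b) Not entailed — 'calmly' adds information not in the original event.
(c) Not entailed — Aria repaired the fence, not the briefcase; the briefcase belongs to the filling event.
(d) Not entailed — the passage has Aria repairing the fence, not John.
(e) Not entailed — the briefcase is what filled, not the jar.
(f) Entailed — 'push' is an activity; 'was pushing' entails that some pushing happened, so 'pushed' holds.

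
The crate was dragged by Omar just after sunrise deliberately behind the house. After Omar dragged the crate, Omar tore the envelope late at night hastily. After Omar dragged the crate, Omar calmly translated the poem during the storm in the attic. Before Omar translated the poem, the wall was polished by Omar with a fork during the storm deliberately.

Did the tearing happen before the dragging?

no

The narrative orders the dragging before the tearing.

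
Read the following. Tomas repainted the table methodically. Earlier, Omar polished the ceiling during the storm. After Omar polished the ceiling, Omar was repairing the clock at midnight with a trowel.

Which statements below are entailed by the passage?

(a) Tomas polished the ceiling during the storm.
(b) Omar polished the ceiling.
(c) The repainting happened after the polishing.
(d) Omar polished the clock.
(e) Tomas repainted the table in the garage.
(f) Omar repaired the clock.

(b), (c)

(a) Not entailed — the passage has Omar polishing the ceiling, not Tomas.
(b) Entailed — dropping 'during the storm' leaves a sub-description the original still satisfies.
(c) Entailed — the narrative places the polishing before the repainting.
(d) Not entailed — Omar polished the ceiling, not the clock; the clock belongs to the repairing event.
(e) Not entailed — 'in the garage' adds information not in the original event.
(f) Not entailed — 'was repairing' is progressive on an accomplishment; it does not entail the completed 'repaired'.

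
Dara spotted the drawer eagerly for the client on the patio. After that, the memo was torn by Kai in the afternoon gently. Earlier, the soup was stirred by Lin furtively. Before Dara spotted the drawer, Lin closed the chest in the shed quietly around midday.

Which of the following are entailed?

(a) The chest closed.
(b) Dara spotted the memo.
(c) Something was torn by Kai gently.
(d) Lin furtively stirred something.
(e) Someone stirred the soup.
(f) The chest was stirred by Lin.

(a) Entailed — 'Lin closed the chest' is causative; it entails the inchoative 'the chest closed'.
(b) Not entailed — Dara spotted the drawer, not the memo; the memo belongs to the tearing event.
(c) Entailed — dropping 'in the afternoon' and generalizing the patient leaves a sub-description the original still satisfies.
(d) Entailed — every conjunct here is already in the original stirring event.
(e) Entailed — every conjunct here is already in the original stirring event.
(f) Not entailed — Lin stirred the soup, not the chest; the chest belongs to the closing event.

(a), (c), (d), (e)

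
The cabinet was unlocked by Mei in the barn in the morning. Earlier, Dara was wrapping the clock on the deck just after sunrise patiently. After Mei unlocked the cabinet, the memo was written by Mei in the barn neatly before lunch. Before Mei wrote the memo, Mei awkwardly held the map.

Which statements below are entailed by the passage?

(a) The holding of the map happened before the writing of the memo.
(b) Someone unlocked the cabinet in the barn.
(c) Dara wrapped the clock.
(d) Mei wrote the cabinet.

(a), (b)

(a) Entailed — the narrative places the holding before the writing.
(b) Entailed — dropping 'in the morning' and generalizing the agent leaves a sub-description the original still satisfies.
(c) Not entailed — 'was wrapping' is progressive on an accomplishment; it does not entail the completed 'wrapped'.
(d) Not entailed — Mei wrote the memo, not the cabinet; the cabinet belongs to the unlocking event.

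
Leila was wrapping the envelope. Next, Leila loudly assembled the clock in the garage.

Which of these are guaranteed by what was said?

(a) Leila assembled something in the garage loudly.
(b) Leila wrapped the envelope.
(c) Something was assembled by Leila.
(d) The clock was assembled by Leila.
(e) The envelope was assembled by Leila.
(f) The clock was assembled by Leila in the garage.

(a) Entailed — generalizing the patient leaves a sub-description the original still satisfies.
(b) Not entailed — 'was wrapping' is progressive on an accomplishment; it does not entail the completed 'wrapped'.
(c) Entailed — every conjunct here is already in the original assembling event.
(d) Entailed — dropping 'loudly', 'in the garage' leaves a sub-description the original still satisfies.
(e) Not entailed — Leila assembled the clock, not the envelope; the envelope belongs to the wrapping event.
(f) Entailed — the original entails any weakening of itself; this just drops 'loudly'.

(a), (c), (d), (f)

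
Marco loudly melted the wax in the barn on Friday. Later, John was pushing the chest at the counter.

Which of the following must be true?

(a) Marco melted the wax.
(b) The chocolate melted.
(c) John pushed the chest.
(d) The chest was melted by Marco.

(a), (c)

(a) Entailed — every conjunct here is already in the original melting event.
(b) Not entailed — the wax is what melted, not the chocolate.
(c) Entailed — 'push' is an activity; 'was pushing' entails that some pushing happened, so 'pushed' holds.
(d) Not entailed — Marco melted the wax, not the chest; the chest belongs to the pushing event.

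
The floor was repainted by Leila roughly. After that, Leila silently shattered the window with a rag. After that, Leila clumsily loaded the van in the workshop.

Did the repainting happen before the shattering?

yes

The narrative orders the repainting before the shattering.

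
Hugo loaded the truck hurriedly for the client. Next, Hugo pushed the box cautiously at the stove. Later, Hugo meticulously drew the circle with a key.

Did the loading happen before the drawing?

The narrative orders the loading before the drawing.

yes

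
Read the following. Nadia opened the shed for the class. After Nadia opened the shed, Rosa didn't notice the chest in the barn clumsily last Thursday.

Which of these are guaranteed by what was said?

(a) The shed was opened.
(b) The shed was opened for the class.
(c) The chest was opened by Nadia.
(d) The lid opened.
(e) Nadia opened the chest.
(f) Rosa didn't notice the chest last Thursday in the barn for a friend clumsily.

(a), (b), (f)

(a) Entailed — every conjunct here is already in the original opening event.
(b) Entailed — generalizing the agent leaves a sub-description the original still satisfies.
(c) Not entailed — Nadia opened the shed, not the chest; the chest belongs to the noticing event.
(d) Not entailed — the shed is what opened, not the lid.
(e) Not entailed — Nadia opened the shed, not the chest; the chest belongs to the noticing event.
(f) Entailed — under negation, adding a further restriction is entailed: if no such noticing event occurred, none occurred for a friend either.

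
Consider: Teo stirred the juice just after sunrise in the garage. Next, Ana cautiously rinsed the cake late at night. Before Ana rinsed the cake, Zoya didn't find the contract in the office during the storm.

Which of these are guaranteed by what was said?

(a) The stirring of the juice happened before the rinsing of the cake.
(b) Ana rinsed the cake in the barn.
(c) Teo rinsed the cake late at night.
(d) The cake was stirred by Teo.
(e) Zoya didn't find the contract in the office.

(a)

(a) Entailed — the narrative places the stirring before the rinsing.
(b) Not entailed — 'in the barn' adds information not in the original event.
(c) Not entailed — the passage has Ana rinsing the cake, not Teo.
(d) Not entailed — Teo stirred the juice, not the cake; the cake belongs to the rinsing event.
(e) Not entailed — dropping 'during the storm' under negation is not valid — the original leaves open that Zoya found the contract some other way.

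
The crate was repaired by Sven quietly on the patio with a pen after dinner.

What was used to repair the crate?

a pen

'with a pen' marks the instrument of the repairing event.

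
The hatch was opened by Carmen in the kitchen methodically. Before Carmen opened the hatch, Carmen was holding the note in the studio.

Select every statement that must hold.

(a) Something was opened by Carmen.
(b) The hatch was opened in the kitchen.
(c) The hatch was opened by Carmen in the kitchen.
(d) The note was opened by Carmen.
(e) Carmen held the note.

(a), (b), (c), (e)

(a) Entailed — every conjunct here is already in the original opening event.
(b) Entailed — this follows by dropping conjuncts from the opening event's description.
(c) Entailed — every conjunct here is already in the original opening event.
(d) Not entailed — Carmen opened the hatch, not the note; the note belongs to the holding event.
(e) Entailed — 'hold' is an activity; 'was holding' entails that some holding happened, so 'held' holds.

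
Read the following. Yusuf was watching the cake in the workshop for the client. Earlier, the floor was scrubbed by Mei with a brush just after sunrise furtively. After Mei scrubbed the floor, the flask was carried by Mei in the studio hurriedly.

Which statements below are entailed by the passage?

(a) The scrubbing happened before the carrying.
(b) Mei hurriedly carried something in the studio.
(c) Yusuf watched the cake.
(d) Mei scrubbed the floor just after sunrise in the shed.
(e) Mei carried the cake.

(a), (b), (c)

(a) Entailed — the narrative places the scrubbing before the carrying.
(b) Entailed — generalizing the patient leaves a sub-description the original still satisfies.
(c) Entailed — 'watch' is an activity; 'was watching' entails that some watching happened, so 'watched' holds.
(d) Not entailed — 'in the shed' adds information not in the original event.
(e) Not entailed — Mei carried the flask, not the cake; the cake belongs to the watching event.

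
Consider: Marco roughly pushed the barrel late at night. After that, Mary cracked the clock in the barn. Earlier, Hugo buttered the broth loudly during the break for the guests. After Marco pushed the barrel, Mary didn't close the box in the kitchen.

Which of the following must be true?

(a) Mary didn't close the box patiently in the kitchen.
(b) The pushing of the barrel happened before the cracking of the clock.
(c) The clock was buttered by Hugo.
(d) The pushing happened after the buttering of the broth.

(a), (b)

(a) Entailed — under negation, adding a further restriction is entailed: if no such closing event occurred, none occurred patiently either.
(b) Entailed — the narrative places the pushing before the cracking.
(c) Not entailed — Hugo buttered the broth, not the clock; the clock belongs to the cracking event.
(d) Not entailed — the narrative doesn't order the buttering relative to the pushing.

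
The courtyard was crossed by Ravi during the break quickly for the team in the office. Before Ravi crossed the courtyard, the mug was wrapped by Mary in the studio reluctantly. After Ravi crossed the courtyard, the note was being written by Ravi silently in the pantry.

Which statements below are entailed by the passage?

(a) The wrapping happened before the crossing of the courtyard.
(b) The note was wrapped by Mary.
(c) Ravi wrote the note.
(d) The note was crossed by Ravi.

(a) Entailed — the narrative places the wrapping before the crossing.
(b) Not entailed — Mary wrapped the mug, not the note; the note belongs to the writing event.
(c) Not entailed — 'was writing' is progressive on an accomplishment; it does not entail the completed 'wrote'.
(d) Not entailed — Ravi crossed the courtyard, not the note; the note belongs to the writing event.

(a)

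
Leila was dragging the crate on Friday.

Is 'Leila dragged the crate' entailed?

yes

'drag' is atelic; if Leila was dragging the crate, then Leila dragged the crate (for some time).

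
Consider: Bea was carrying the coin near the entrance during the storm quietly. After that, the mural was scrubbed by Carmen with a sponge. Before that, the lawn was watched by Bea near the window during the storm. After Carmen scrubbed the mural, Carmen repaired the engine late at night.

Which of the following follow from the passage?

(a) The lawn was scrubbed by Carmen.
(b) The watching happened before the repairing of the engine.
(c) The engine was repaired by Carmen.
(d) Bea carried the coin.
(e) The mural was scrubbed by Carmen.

(b), (c), (d), (e)

(a) Not entailed — Carmen scrubbed the mural, not the lawn; the lawn belongs to the watching event.
(b) Entailed — the narrative places the watching before the repairing.
(c) Entailed — every conjunct here is already in the original repairing event.
(d) Entailed — 'carry' is an activity; 'was carrying' entails that some carrying happened, so 'carried' holds.
(e) Entailed — dropping 'with a sponge' leaves a sub-description the original still satisfies.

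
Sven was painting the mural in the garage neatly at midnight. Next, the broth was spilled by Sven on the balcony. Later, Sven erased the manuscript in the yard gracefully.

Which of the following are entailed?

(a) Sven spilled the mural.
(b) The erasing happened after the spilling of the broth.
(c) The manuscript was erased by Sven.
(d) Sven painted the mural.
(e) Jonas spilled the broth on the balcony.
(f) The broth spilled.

(b), (c), (f)

(a) Not entailed — Sven spilled the broth, not the mural; the mural belongs to the painting event.
(b) Entailed — the narrative places the spilling before the erasing.
(c) Entailed — the original entails any weakening of itself; this just drops 'in the yard', 'gracefully'.
(d) Not entailed — 'was painting' is progressive on an accomplishment; it does not entail the completed 'painted'.
(e) Not entailed — the passage has Sven spilling the broth, not Jonas.
(f) Entailed — 'Sven spilled the broth' is causative; it entails the inchoative 'the broth spilled'.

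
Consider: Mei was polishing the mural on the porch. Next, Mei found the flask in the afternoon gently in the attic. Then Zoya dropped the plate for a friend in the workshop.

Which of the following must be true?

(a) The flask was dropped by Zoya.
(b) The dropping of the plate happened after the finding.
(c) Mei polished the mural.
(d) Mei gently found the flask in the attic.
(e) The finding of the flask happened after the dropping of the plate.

(b), (c), (d)

(a) Not entailed — Zoya dropped the plate, not the flask; the flask belongs to the finding event.
(b) Entailed — the narrative places the finding before the dropping.
(c) Entailed — 'polish' is an activity; 'was polishing' entails that some polishing happened, so 'polished' holds.
(d) Entailed — the original entails any weakening of itself; this just drops 'in the afternoon'.
(e) Not entailed — the narrative places the finding before the dropping, not after.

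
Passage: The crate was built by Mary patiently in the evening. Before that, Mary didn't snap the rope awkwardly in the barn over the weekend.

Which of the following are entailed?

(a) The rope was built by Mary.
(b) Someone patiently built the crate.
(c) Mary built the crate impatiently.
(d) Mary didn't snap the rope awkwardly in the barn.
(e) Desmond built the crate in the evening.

(b)

(a) Not entailed — Mary built the crate, not the rope; the rope belongs to the snapping event.
(b) Entailed — the original entails any weakening of itself; this just drops 'in the evening' and generalizes the agent.
(c) Not entailed — 'impatiently' adds a manner not in (and inconsistent with) the original.
(d) Not entailed — dropping 'over the weekend' under negation is not valid — the original leaves open that Mary snapped the rope some other way.
(e) Not entailed — the passage has Mary building the crate, not Desmond.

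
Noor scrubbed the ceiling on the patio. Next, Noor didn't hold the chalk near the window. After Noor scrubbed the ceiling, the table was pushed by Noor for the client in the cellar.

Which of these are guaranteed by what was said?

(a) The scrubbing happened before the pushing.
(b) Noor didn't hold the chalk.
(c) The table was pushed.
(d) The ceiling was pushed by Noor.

(a), (c)

(a) Entailed — the narrative places the scrubbing before the pushing.
(b) Not entailed — dropping 'near the window' under negation is not valid — the original leaves open that Noor held the chalk some other way.
(c) Entailed — every conjunct here is already in the original pushing event.
(d) Not entailed — Noor pushed the table, not the ceiling; the ceiling belongs to the scrubbing event.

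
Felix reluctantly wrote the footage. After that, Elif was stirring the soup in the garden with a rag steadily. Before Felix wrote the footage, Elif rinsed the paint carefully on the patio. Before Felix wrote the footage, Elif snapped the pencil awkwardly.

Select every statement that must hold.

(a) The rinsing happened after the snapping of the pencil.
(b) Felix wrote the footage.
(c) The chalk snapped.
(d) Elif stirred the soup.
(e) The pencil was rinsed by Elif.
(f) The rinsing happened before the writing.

(a) Not entailed — the narrative doesn't order the snapping relative to the rinsing.
(b) Entailed — every conjunct here is already in the original writing event.
(c) Not entailed — the pencil is what snapped, not the chalk.
(d) Entailed — 'stir' is an activity; 'was stirring' entails that some stirring happened, so 'stirred' holds.
(e) Not entailed — Elif rinsed the paint, not the pencil; the pencil belongs to the snapping event.
(f) Entailed — the narrative places the rinsing before the writing.

(b), (d), (f)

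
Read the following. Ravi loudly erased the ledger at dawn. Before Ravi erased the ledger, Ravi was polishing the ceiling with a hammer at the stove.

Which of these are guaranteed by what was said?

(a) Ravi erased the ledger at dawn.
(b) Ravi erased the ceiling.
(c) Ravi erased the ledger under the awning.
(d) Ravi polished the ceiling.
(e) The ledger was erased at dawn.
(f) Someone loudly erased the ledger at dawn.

(a), (d), (e), (f)

(a) Entailed — every conjunct here is already in the original erasing event.
(b) Not entailed — Ravi erased the ledger, not the ceiling; the ceiling belongs to the polishing event.
(c) Not entailed — 'under the awning' adds information not in the original event.
(d) Entailed — 'polish' is an activity; 'was polishing' entails that some polishing happened, so 'polished' holds.
(e) Entailed — this follows by dropping conjuncts from the erasing event's description.
(f) Entailed — the original entails any weakening of itself; this just generalizes the agent.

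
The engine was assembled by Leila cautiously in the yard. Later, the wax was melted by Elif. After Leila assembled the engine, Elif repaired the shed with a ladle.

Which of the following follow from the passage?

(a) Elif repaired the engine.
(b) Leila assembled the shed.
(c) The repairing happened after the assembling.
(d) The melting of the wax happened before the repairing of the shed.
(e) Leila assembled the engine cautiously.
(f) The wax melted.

(a) Not entailed — Elif repaired the shed, not the engine; the engine belongs to the assembling event.
(b) Not entailed — Leila assembled the engine, not the shed; the shed belongs to the repairing event.
(c) Entailed — the narrative places the assembling before the repairing.
(d) Not entailed — the narrative doesn't order the melting relative to the repairing.
(e) Entailed — every conjunct here is already in the original assembling event.
(f) Entailed — 'Elif melted the wax' is causative; it entails the inchoative 'the wax melted'.

(c), (e), (f)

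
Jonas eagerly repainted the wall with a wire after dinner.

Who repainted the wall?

'Jonas' marks the agent of the repainting event.

Jonas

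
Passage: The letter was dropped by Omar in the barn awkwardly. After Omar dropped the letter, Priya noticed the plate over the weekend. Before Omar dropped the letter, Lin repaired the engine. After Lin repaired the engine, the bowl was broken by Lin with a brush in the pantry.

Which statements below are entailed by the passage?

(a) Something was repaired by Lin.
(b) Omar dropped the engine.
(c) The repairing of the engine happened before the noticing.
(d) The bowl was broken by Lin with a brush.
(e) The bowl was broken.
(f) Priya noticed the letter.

(a) Entailed — the original entails any weakening of itself; this just generalizes the patient.
(b) Not entailed — Omar dropped the letter, not the engine; the engine belongs to the repairing event.
(c) Entailed — the narrative places the repairing before the noticing.
(d) Entailed — the original entails any weakening of itself; this just drops 'in the pantry'.
(e) Entailed — every conjunct here is already in the original breaking event.
(f) Not entailed — Priya noticed the plate, not the letter; the letter belongs to the dropping event.

(a), (c), (d), (e)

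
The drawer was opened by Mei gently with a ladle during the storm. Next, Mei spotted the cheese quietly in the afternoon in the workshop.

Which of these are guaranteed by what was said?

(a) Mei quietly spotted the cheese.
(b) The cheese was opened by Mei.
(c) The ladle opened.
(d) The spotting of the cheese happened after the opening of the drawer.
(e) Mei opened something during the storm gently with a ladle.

(a), (d), (e)

(a) Entailed — every conjunct here is already in the original spotting event.
(b) Not entailed — Mei opened the drawer, not the cheese; the cheese belongs to the spotting event.
(c) Not entailed — the drawer is what opened, not the ladle.
(d) Entailed — the narrative places the opening before the spotting.
(e) Entailed — the original entails any weakening of itself; this just generalizes the patient.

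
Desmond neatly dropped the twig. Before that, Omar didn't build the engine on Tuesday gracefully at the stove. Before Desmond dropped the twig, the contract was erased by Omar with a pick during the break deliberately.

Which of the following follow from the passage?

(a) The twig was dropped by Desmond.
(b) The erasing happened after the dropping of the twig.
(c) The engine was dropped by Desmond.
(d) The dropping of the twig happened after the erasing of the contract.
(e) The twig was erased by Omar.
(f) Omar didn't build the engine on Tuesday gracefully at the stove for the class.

(a), (d), (f)

(a) Entailed — every conjunct here is already in the original dropping event.
(b) Not entailed — the narrative places the erasing before the dropping, not after.
(c) Not entailed — Desmond dropped the twig, not the engine; the engine belongs to the building event.
(d) Entailed — the narrative places the erasing before the dropping.
(e) Not entailed — Omar erased the contract, not the twig; the twig belongs to the dropping event.
(f) Entailed — under negation, adding a further restriction is entailed: if no such building event occurred, none occurred for the class either.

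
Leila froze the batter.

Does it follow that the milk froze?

no

Nothing is said about any milk; only the batter is affected.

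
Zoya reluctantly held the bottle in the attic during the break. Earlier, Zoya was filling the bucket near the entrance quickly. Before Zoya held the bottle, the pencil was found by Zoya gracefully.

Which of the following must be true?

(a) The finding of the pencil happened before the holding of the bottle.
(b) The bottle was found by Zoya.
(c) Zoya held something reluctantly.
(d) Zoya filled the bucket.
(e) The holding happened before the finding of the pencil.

(a) Entailed — the narrative places the finding before the holding.
(b) Not entailed — Zoya found the pencil, not the bottle; the bottle belongs to the holding event.
(c) Entailed — every conjunct here is already in the original holding event.
(d) Not entailed — 'was filling' is progressive on an accomplishment; it does not entail the completed 'filled'.
(e) Not entailed — the narrative places the finding before the holding, not after.

(a), (c)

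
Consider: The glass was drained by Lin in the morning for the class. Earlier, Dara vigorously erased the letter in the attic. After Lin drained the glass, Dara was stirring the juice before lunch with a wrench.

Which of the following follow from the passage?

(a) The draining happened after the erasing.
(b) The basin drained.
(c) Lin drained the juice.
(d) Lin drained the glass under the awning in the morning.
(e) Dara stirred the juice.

(a), (e)

(a) Entailed — the narrative places the erasing before the draining.
(b) Not entailed — the glass is what drained, not the basin.
(c) Not entailed — Lin drained the glass, not the juice; the juice belongs to the stirring event.
(d) Not entailed — 'under the awning' adds information not in the original event.
(e) Entailed — 'stir' is an activity; 'was stirring' entails that some stirring happened, so 'stirred' holds.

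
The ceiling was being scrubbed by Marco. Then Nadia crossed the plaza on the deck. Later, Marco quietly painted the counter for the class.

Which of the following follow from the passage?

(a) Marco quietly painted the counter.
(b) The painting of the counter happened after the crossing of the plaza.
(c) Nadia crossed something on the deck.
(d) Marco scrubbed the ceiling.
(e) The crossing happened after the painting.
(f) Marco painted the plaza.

(a) Entailed — dropping 'for the class' leaves a sub-description the original still satisfies.
(b) Entailed — the narrative places the crossing before the painting.
(c) Entailed — this follows by dropping conjuncts from the crossing event's description.
(d) Entailed — 'scrub' is an activity; 'was scrubbing' entails that some scrubbing happened, so 'scrubbed' holds.
(e) Not entailed — the narrative places the crossing before the painting, not after.
(f) Not entailed — Marco painted the counter, not the plaza; the plaza belongs to the crossing event.

(a), (b), (c), (d)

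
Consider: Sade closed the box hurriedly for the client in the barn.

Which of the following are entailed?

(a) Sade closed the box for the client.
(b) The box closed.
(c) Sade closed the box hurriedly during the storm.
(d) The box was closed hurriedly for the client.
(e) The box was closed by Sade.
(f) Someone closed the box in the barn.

(a) Entailed — the original entails any weakening of itself; this just drops 'in the barn', 'hurriedly'.
(b) Entailed — 'Sade closed the box' is causative; it entails the inchoative 'the box closed'.
(c) Not entailed — 'during the storm' adds information not in the original event.
(d) Entailed — this follows by dropping conjuncts from the closing event's description.
(e) Entailed — every conjunct here is already in the original closing event.
(f) Entailed — this follows by dropping conjuncts from the closing event's description.

(a), (b), (d), (e), (f)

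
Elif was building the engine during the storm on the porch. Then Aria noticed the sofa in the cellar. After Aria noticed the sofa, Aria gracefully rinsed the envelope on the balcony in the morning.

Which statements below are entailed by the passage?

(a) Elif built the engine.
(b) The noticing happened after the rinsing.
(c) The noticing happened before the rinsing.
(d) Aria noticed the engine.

(c)

(a) Not entailed — 'was building' is progressive on an accomplishment; it does not entail the completed 'built'.
(b) Not entailed — the narrative places the noticing before the rinsing, not after.
(c) Entailed — the narrative places the noticing before the rinsing.
(d) Not entailed — Aria noticed the sofa, not the engine; the engine belongs to the building event.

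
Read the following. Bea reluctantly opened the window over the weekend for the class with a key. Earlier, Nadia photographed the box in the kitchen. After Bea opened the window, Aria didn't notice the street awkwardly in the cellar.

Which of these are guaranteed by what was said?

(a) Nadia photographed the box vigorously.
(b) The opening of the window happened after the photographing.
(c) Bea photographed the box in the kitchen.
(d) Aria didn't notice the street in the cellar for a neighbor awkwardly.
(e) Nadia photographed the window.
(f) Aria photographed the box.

(a) Not entailed — 'vigorously' adds information not in the original event.
(b) Entailed — the narrative places the photographing before the opening.
(c) Not entailed — the passage has Nadia photographing the box, not Bea.
(d) Entailed — under negation, adding a further restriction is entailed: if no such noticing event occurred, none occurred for a neighbor either.
(e) Not entailed — Nadia photographed the box, not the window; the window belongs to the opening event.
(f) Not entailed — the passage has Nadia photographing the box, not Aria.

(b), (d)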